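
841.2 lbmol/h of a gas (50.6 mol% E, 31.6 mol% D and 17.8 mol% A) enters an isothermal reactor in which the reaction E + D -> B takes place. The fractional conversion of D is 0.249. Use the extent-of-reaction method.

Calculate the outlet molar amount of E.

359 lbmol/h

D reacted = 0.249 × 265.8 = 66.19 lbmol/h; ν_D = −1, so ξ = 66.19/1 = 66.19 lbmol/h.
Outlet amounts (n = n₀ + ν ξ):
  E: 425.6 − 1(66.19) = 359.5
  D: 265.8 − 1(66.19) = 199.6
  B: 0 + 1(66.19) = 66.19
  A: 149.7 (inert)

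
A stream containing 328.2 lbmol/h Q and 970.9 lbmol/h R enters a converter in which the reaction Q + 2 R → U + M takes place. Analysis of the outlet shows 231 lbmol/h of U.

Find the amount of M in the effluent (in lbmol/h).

For U: n = n₀ + 1ξ → 231 = 0 + 1ξ, giving ξ = 231 lbmol/h.
Outlet amounts (n = n₀ + ν ξ):
  Q: 328.2 − 1(231) = 97.2
  R: 970.9 − 2(231) = 508.9
  U: 0 + 1(231) = 231
  M: 0 + 1(231) = 231

231 lbmol/h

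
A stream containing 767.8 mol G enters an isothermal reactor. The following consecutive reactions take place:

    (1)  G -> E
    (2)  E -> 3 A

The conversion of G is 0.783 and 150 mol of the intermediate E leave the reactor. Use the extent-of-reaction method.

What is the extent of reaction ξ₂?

ξ₂ = 451 mol

Conversion of G: G consumed = 1ξ₁ = 0.783 × 767.8 → ξ₁ = 601.2 mol.
E balance: n_E = 0 + 1ξ₁ − 1ξ₂ = 150 → ξ₂ = (1·601.2 − 150)/1 = 451.2 mol.
Outlet amounts (n = n₀ + Σ ν·ξ):
  G: 767.8 − 1(601.2) = 166.6
  E: 0 + 1(601.2) − 1(451.2) = 150
  A: 0 + 3(451.2) = 1354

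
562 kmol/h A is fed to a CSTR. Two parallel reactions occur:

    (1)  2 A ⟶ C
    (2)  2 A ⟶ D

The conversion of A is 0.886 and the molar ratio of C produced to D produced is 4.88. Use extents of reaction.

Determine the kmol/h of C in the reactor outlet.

207 kmol/h

Conversion of A: A consumed = 0.886 × 562 = 497.9 kmol/h = 2ξ₁ + 2ξ₂.
Selectivity: 1ξ₁ / (1ξ₂) = 4.88 → ξ₁ = 4.88 ξ₂.
Substitute: (2·4.88 + 2) ξ₂ = 497.9 → ξ₂ = 42.34 kmol/h, ξ₁ = 206.6 kmol/h.
Outlet amounts (n = n₀ + Σ ν·ξ):
  A: 562 − 2(206.6) − 2(42.34) = 64.07
  C: 0 + 1(206.6) = 206.6
  D: 0 + 1(42.34) = 42.34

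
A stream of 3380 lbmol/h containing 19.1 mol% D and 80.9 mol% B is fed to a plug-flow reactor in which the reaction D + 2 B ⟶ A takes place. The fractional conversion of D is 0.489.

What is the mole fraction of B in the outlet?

D reacted = 0.489 × 645.6 = 315.7 lbmol/h; ν_D = −1, so ξ = 315.7/1 = 315.7 lbmol/h.
Outlet amounts (n = n₀ + ν ξ):
  D: 645.6 − 1(315.7) = 329.9
  B: 2734 − 2(315.7) = 2103
  A: 0 + 1(315.7) = 315.7
Total out = 2749 lbmol/h; y_B = 2103 / 2749 = 0.7651.

0.765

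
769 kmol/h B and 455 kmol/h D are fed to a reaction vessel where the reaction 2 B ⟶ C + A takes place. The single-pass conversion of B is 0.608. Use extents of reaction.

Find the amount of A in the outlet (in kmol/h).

234 kmol/h

B reacted = 0.608 × 769 = 467.6 kmol/h; ν_B = −2, so ξ = 467.6/2 = 233.8 kmol/h.
Outlet amounts (n = n₀ + ν ξ):
  B: 769 − 2(233.8) = 301.4
  C: 0 + 1(233.8) = 233.8
  A: 0 + 1(233.8) = 233.8
  D: 455 (inert)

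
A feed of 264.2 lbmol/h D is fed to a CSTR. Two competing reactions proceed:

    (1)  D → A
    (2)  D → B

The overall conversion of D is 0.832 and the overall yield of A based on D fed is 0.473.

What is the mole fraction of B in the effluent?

Yield of A: 1ξ₁ / 264.2 = 0.473 → ξ₁ = 125 lbmol/h.
Conversion of D: 1ξ₁ + 1ξ₂ = 0.832 × 264.2 = 219.8 → ξ₂ = 94.85 lbmol/h.
Outlet amounts (n = n₀ + Σ ν·ξ):
  D: 264.2 − 1(125) − 1(94.85) = 44.39
  A: 0 + 1(125) = 125
  B: 0 + 1(94.85) = 94.85
Total out = 264.2 lbmol/h; y_B = 94.85 / 264.2 = 0.359.

0.359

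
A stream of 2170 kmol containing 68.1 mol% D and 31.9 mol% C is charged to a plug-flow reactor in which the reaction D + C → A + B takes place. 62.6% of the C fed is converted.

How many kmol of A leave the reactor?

433 kmol

C reacted = 0.626 × 692.2 = 433.3 kmol; ν_C = −1, so ξ = 433.3/1 = 433.3 kmol.
Outlet amounts (n = n₀ + ν ξ):
  D: 1478 − 1(433.3) = 1044
  C: 692.2 − 1(433.3) = 258.9
  A: 0 + 1(433.3) = 433.3
  B: 0 + 1(433.3) = 433.3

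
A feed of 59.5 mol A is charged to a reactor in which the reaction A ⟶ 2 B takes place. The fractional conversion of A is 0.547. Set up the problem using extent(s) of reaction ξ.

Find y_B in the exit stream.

0.707

A reacted = 0.547 × 59.5 = 32.55 mol; ν_A = −1, so ξ = 32.55/1 = 32.55 mol.
Outlet amounts (n = n₀ + ν ξ):
  A: 59.5 − 1(32.55) = 26.95
  B: 0 + 2(32.55) = 65.09
Total out = 92.05 mol; y_B = 65.09 / 92.05 = 0.7072.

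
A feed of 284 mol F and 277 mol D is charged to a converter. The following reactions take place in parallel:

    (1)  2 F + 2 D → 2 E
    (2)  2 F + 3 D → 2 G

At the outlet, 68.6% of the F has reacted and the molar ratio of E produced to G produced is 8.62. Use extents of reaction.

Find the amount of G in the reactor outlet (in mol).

20.3 mol

Conversion of F: F consumed = 0.686 × 284 = 194.8 mol = 2ξ₁ + 2ξ₂.
Selectivity: 2ξ₁ / (2ξ₂) = 8.62 → ξ₁ = 8.62 ξ₂.
Substitute: (2·8.62 + 2) ξ₂ = 194.8 → ξ₂ = 10.13 mol, ξ₁ = 87.29 mol.
Outlet amounts (n = n₀ + Σ ν·ξ):
  F: 284 − 2(87.29) − 2(10.13) = 89.18
  D: 277 − 2(87.29) − 3(10.13) = 72.05
  E: 0 + 2(87.29) = 174.6
  G: 0 + 2(10.13) = 20.25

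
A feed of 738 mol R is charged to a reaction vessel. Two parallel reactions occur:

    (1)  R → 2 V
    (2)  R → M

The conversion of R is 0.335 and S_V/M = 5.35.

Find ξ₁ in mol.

ξ₁ = 180 mol

Conversion of R: R consumed = 0.335 × 738 = 247.2 mol = 1ξ₁ + 1ξ₂.
Selectivity: 2ξ₁ / (1ξ₂) = 5.35 → ξ₁ = 2.675 ξ₂.
Substitute: (1·2.675 + 1) ξ₂ = 247.2 → ξ₂ = 67.27 mol, ξ₁ = 180 mol.
Outlet amounts (n = n₀ + Σ ν·ξ):
  R: 738 − 1(180) − 1(67.27) = 490.8
  V: 0 + 2(180) = 359.9
  M: 0 + 1(67.27) = 67.27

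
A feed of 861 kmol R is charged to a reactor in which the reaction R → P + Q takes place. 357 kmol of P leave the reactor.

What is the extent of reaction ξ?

ξ = 357 kmol

For P: n = n₀ + 1ξ → 357 = 0 + 1ξ, giving ξ = 357 kmol.
Outlet amounts (n = n₀ + ν ξ):
  R: 861 − 1(357) = 504
  P: 0 + 1(357) = 357
  Q: 0 + 1(357) = 357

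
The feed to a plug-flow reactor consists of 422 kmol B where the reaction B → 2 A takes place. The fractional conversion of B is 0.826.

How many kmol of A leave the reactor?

B reacted = 0.826 × 422 = 348.6 kmol; ν_B = −1, so ξ = 348.6/1 = 348.6 kmol.
Outlet amounts (n = n₀ + ν ξ):
  B: 422 − 1(348.6) = 73.43
  A: 0 + 2(348.6) = 697.1

697 kmol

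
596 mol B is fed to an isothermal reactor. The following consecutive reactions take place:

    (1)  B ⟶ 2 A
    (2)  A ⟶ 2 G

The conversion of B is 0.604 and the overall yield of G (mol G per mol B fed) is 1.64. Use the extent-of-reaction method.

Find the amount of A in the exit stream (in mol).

231 mol

Conversion of B: B consumed = 1ξ₁ = 0.604 × 596 → ξ₁ = 360 mol.
Yield of G: 2ξ₂ / 596 = 1.64 → ξ₂ = 488.7 mol.
Outlet amounts (n = n₀ + Σ ν·ξ):
  B: 596 − 1(360) = 236
  A: 0 + 2(360) − 1(488.7) = 231.2
  G: 0 + 2(488.7) = 977.4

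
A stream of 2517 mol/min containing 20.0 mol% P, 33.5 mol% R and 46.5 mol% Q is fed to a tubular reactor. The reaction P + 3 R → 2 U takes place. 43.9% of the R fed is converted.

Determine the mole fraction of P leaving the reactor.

R reacted = 0.439 × 843.2 = 370.2 mol/min; ν_R = −3, so ξ = 370.2/3 = 123.4 mol/min.
Outlet amounts (n = n₀ + ν ξ):
  P: 503.4 − 1(123.4) = 380
  R: 843.2 − 3(123.4) = 473
  U: 0 + 2(123.4) = 246.8
  Q: 1170 (inert)
Total out = 2270 mol/min; y_P = 380 / 2270 = 0.1674.

0.167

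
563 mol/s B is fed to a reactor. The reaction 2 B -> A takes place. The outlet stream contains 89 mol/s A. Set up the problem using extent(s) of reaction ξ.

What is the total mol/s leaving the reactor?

For A: n = n₀ + 1ξ → 89 = 0 + 1ξ, giving ξ = 89 mol/s.
Outlet amounts (n = n₀ + ν ξ):
  B: 563 − 2(89) = 385
  A: 0 + 1(89) = 89
Total out = 385 + 89 = 474 mol/s.

474 mol/s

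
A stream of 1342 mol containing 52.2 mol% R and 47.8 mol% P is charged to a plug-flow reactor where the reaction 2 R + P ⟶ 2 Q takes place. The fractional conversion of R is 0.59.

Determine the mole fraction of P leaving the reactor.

0.383

R reacted = 0.59 × 700.5 = 413.3 mol; ν_R = −2, so ξ = 413.3/2 = 206.7 mol.
Outlet amounts (n = n₀ + ν ξ):
  R: 700.5 − 2(206.7) = 287.2
  P: 641.5 − 1(206.7) = 434.8
  Q: 0 + 2(206.7) = 413.3
Total out = 1135 mol; y_P = 434.8 / 1135 = 0.383.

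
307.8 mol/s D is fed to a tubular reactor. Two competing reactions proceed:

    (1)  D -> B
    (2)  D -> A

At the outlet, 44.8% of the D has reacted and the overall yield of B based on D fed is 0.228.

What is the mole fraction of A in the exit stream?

0.22

Yield of B: 1ξ₁ / 307.8 = 0.228 → ξ₁ = 70.18 mol/s.
Conversion of D: 1ξ₁ + 1ξ₂ = 0.448 × 307.8 = 137.9 → ξ₂ = 67.72 mol/s.
Outlet amounts (n = n₀ + Σ ν·ξ):
  D: 307.8 − 1(70.18) − 1(67.72) = 169.9
  B: 0 + 1(70.18) = 70.18
  A: 0 + 1(67.72) = 67.72
Total out = 307.8 mol/s; y_A = 67.72 / 307.8 = 0.22.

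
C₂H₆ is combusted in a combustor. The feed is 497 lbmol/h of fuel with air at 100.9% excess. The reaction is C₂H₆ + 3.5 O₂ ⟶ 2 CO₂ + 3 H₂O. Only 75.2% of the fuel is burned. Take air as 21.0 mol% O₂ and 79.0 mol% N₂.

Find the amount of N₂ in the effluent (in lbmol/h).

13100 lbmol/h

Stoichiometric O₂ = 3.5 × 497 = 1740 lbmol/h; O₂ fed = 1740 × 2.009 = 3495 lbmol/h.
N₂ fed = 3495 × 79/21 = 13150 lbmol/h.
Fuel reacted = 0.752 × 497 → ξ = 373.7 lbmol/h.
Outlet (n = n₀ + ν ξ):
  C₂H₆: 497 − 1(373.7) = 123.3
  O₂: 3495 − 3.5(373.7) = 2187
  N₂: 13150 (inert)
  CO₂: 0 + 2(373.7) = 747.5
  H₂O: 0 + 3(373.7) = 1121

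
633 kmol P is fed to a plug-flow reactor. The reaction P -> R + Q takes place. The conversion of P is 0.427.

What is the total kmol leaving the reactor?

P reacted = 0.427 × 633 = 270.3 kmol; ν_P = −1, so ξ = 270.3/1 = 270.3 kmol.
Outlet amounts (n = n₀ + ν ξ):
  P: 633 − 1(270.3) = 362.7
  R: 0 + 1(270.3) = 270.3
  Q: 0 + 1(270.3) = 270.3
Total out = 362.7 + 270.3 + 270.3 = 903.3 kmol.

903 kmol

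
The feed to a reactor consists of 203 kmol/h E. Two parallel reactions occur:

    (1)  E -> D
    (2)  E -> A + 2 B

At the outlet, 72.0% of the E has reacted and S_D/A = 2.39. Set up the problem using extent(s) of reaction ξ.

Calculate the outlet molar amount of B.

Conversion of E: E consumed = 0.72 × 203 = 146.2 kmol/h = 1ξ₁ + 1ξ₂.
Selectivity: 1ξ₁ / (1ξ₂) = 2.39 → ξ₁ = 2.39 ξ₂.
Substitute: (1·2.39 + 1) ξ₂ = 146.2 → ξ₂ = 43.12 kmol/h, ξ₁ = 103 kmol/h.
Outlet amounts (n = n₀ + Σ ν·ξ):
  E: 203 − 1(103) − 1(43.12) = 56.84
  D: 0 + 1(103) = 103
  A: 0 + 1(43.12) = 43.12
  B: 0 + 2(43.12) = 86.23

86.2 kmol/h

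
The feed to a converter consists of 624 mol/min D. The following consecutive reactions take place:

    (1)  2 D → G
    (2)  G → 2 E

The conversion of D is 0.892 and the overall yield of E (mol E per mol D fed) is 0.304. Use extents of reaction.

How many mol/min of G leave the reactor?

183 mol/min

Conversion of D: D consumed = 2ξ₁ = 0.892 × 624 → ξ₁ = 278.3 mol/min.
Yield of E: 2ξ₂ / 624 = 0.304 → ξ₂ = 94.85 mol/min.
Outlet amounts (n = n₀ + Σ ν·ξ):
  D: 624 − 2(278.3) = 67.39
  G: 0 + 1(278.3) − 1(94.85) = 183.5
  E: 0 + 2(94.85) = 189.7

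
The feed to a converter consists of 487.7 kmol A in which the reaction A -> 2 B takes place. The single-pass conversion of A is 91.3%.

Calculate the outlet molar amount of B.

A reacted = 0.913 × 487.7 = 445.3 kmol; ν_A = −1, so ξ = 445.3/1 = 445.3 kmol.
Outlet amounts (n = n₀ + ν ξ):
  A: 487.7 − 1(445.3) = 42.43
  B: 0 + 2(445.3) = 890.5

891 kmol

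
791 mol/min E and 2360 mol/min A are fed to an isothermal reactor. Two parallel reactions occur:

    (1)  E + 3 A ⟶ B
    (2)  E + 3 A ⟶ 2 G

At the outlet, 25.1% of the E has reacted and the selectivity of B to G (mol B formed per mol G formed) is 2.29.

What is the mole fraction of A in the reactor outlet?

Conversion of E: E consumed = 0.251 × 791 = 198.5 mol/min = 1ξ₁ + 1ξ₂.
Selectivity: 1ξ₁ / (2ξ₂) = 2.29 → ξ₁ = 4.58 ξ₂.
Substitute: (1·4.58 + 1) ξ₂ = 198.5 → ξ₂ = 35.58 mol/min, ξ₁ = 163 mol/min.
Outlet amounts (n = n₀ + Σ ν·ξ):
  E: 791 − 1(163) − 1(35.58) = 592.5
  A: 2360 − 3(163) − 3(35.58) = 1764
  B: 0 + 1(163) = 163
  G: 0 + 2(35.58) = 71.16
Total out = 2591 mol/min; y_A = 1764 / 2591 = 0.681.

0.681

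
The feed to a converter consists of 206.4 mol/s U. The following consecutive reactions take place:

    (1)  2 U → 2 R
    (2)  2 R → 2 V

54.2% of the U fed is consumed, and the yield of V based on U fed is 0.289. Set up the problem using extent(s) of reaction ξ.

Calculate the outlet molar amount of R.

52.2 mol/s

Conversion of U: U consumed = 2ξ₁ = 0.542 × 206.4 → ξ₁ = 55.93 mol/s.
Yield of V: 2ξ₂ / 206.4 = 0.289 → ξ₂ = 29.82 mol/s.
Outlet amounts (n = n₀ + Σ ν·ξ):
  U: 206.4 − 2(55.93) = 94.53
  R: 0 + 2(55.93) − 2(29.82) = 52.22
  V: 0 + 2(29.82) = 59.65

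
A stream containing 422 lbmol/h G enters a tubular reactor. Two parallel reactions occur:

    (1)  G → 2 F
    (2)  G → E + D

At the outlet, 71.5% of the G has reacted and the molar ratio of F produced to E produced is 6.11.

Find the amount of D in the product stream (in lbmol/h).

Conversion of G: G consumed = 0.715 × 422 = 301.7 lbmol/h = 1ξ₁ + 1ξ₂.
Selectivity: 2ξ₁ / (1ξ₂) = 6.11 → ξ₁ = 3.055 ξ₂.
Substitute: (1·3.055 + 1) ξ₂ = 301.7 → ξ₂ = 74.41 lbmol/h, ξ₁ = 227.3 lbmol/h.
Outlet amounts (n = n₀ + Σ ν·ξ):
  G: 422 − 1(227.3) − 1(74.41) = 120.3
  F: 0 + 2(227.3) = 454.6
  E: 0 + 1(74.41) = 74.41
  D: 0 + 1(74.41) = 74.41

74.4 lbmol/h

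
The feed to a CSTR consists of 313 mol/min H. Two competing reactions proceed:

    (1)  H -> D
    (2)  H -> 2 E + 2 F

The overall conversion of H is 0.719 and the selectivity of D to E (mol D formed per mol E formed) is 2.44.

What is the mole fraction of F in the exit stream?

Conversion of H: H consumed = 0.719 × 313 = 225 mol/min = 1ξ₁ + 1ξ₂.
Selectivity: 1ξ₁ / (2ξ₂) = 2.44 → ξ₁ = 4.88 ξ₂.
Substitute: (1·4.88 + 1) ξ₂ = 225 → ξ₂ = 38.27 mol/min, ξ₁ = 186.8 mol/min.
Outlet amounts (n = n₀ + Σ ν·ξ):
  H: 313 − 1(186.8) − 1(38.27) = 87.95
  D: 0 + 1(186.8) = 186.8
  E: 0 + 2(38.27) = 76.55
  F: 0 + 2(38.27) = 76.55
Total out = 427.8 mol/min; y_F = 76.55 / 427.8 = 0.1789.

0.179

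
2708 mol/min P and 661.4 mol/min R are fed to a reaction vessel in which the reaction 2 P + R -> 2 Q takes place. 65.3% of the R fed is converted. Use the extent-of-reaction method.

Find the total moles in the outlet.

R reacted = 0.653 × 661.4 = 431.9 mol/min; ν_R = −1, so ξ = 431.9/1 = 431.9 mol/min.
Outlet amounts (n = n₀ + ν ξ):
  P: 2708 − 2(431.9) = 1844
  R: 661.4 − 1(431.9) = 229.5
  Q: 0 + 2(431.9) = 863.8
Total out = 1844 + 229.5 + 863.8 = 2938 mol/min.

2940 mol/min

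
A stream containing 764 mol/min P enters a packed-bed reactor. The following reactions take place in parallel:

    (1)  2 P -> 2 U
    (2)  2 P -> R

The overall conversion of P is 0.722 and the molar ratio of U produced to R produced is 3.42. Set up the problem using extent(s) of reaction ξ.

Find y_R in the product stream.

Conversion of P: P consumed = 0.722 × 764 = 551.6 mol/min = 2ξ₁ + 2ξ₂.
Selectivity: 2ξ₁ / (1ξ₂) = 3.42 → ξ₁ = 1.71 ξ₂.
Substitute: (2·1.71 + 2) ξ₂ = 551.6 → ξ₂ = 101.8 mol/min, ξ₁ = 174 mol/min.
Outlet amounts (n = n₀ + Σ ν·ξ):
  P: 764 − 2(174) − 2(101.8) = 212.4
  U: 0 + 2(174) = 348.1
  R: 0 + 1(101.8) = 101.8
Total out = 662.2 mol/min; y_R = 101.8 / 662.2 = 0.1537.

0.154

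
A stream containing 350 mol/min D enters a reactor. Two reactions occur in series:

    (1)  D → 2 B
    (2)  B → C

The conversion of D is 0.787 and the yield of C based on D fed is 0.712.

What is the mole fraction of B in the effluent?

Conversion of D: D consumed = 1ξ₁ = 0.787 × 350 → ξ₁ = 275.4 mol/min.
Yield of C: 1ξ₂ / 350 = 0.712 → ξ₂ = 249.2 mol/min.
Outlet amounts (n = n₀ + Σ ν·ξ):
  D: 350 − 1(275.4) = 74.55
  B: 0 + 2(275.4) − 1(249.2) = 301.7
  C: 0 + 1(249.2) = 249.2
Total out = 625.5 mol/min; y_B = 301.7 / 625.5 = 0.4824.

0.482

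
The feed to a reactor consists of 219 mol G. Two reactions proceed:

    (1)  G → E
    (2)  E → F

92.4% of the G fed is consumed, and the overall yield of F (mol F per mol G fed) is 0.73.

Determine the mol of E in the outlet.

Conversion of G: G consumed = 1ξ₁ = 0.924 × 219 → ξ₁ = 202.4 mol.
Yield of F: 1ξ₂ / 219 = 0.73 → ξ₂ = 159.9 mol.
Outlet amounts (n = n₀ + Σ ν·ξ):
  G: 219 − 1(202.4) = 16.64
  E: 0 + 1(202.4) − 1(159.9) = 42.49
  F: 0 + 1(159.9) = 159.9

42.5 mol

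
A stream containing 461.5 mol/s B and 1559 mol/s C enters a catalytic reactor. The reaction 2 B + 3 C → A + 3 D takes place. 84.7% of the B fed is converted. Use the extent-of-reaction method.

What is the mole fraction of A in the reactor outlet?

B reacted = 0.847 × 461.5 = 390.9 mol/s; ν_B = −2, so ξ = 390.9/2 = 195.4 mol/s.
Outlet amounts (n = n₀ + ν ξ):
  B: 461.5 − 2(195.4) = 70.61
  C: 1559 − 3(195.4) = 972.7
  A: 0 + 1(195.4) = 195.4
  D: 0 + 3(195.4) = 586.3
Total out = 1825 mol/s; y_A = 195.4 / 1825 = 0.1071.

0.107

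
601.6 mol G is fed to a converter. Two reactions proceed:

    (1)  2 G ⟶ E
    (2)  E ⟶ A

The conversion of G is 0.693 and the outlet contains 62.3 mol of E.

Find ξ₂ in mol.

ξ₂ = 146 mol

Conversion of G: G consumed = 2ξ₁ = 0.693 × 601.6 → ξ₁ = 208.5 mol.
E balance: n_E = 0 + 1ξ₁ − 1ξ₂ = 62.3 → ξ₂ = (1·208.5 − 62.3)/1 = 146.2 mol.
Outlet amounts (n = n₀ + Σ ν·ξ):
  G: 601.6 − 2(208.5) = 184.7
  E: 0 + 1(208.5) − 1(146.2) = 62.3
  A: 0 + 1(146.2) = 146.2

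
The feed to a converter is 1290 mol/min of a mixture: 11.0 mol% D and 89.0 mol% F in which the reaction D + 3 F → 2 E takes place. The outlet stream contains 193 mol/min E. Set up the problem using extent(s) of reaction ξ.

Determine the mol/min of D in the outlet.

For E: n = n₀ + 2ξ → 193 = 0 + 2ξ, giving ξ = 96.5 mol/min.
Outlet amounts (n = n₀ + ν ξ):
  D: 141.9 − 1(96.5) = 45.4
  F: 1148 − 3(96.5) = 858.6
  E: 0 + 2(96.5) = 193

45.4 mol/min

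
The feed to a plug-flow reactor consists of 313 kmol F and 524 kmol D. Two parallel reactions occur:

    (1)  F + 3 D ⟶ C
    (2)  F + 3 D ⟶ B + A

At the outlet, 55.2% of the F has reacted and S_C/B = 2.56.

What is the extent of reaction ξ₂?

Conversion of F: F consumed = 0.552 × 313 = 172.8 kmol = 1ξ₁ + 1ξ₂.
Selectivity: 1ξ₁ / (1ξ₂) = 2.56 → ξ₁ = 2.56 ξ₂.
Substitute: (1·2.56 + 1) ξ₂ = 172.8 → ξ₂ = 48.53 kmol, ξ₁ = 124.2 kmol.
Outlet amounts (n = n₀ + Σ ν·ξ):
  F: 313 − 1(124.2) − 1(48.53) = 140.2
  D: 524 − 3(124.2) − 3(48.53) = 5.672
  C: 0 + 1(124.2) = 124.2
  B: 0 + 1(48.53) = 48.53
  A: 0 + 1(48.53) = 48.53

ξ₂ = 48.5 kmol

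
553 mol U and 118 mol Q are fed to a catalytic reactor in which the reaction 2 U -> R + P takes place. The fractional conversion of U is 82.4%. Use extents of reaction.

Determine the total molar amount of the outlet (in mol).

671 mol

U reacted = 0.824 × 553 = 455.7 mol; ν_U = −2, so ξ = 455.7/2 = 227.8 mol.
Outlet amounts (n = n₀ + ν ξ):
  U: 553 − 2(227.8) = 97.33
  R: 0 + 1(227.8) = 227.8
  P: 0 + 1(227.8) = 227.8
  Q: 118 (inert)
Total out = 97.33 + 227.8 + 227.8 + 118 = 671 mol.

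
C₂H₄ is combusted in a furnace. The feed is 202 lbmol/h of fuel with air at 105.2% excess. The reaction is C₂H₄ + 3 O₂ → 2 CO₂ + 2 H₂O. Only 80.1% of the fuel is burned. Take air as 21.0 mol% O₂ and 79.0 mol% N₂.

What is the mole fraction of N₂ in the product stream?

0.764

Stoichiometric O₂ = 3 × 202 = 606 lbmol/h; O₂ fed = 606 × 2.052 = 1244 lbmol/h.
N₂ fed = 1244 × 79/21 = 4678 lbmol/h.
Fuel reacted = 0.801 × 202 → ξ = 161.8 lbmol/h.
Outlet (n = n₀ + ν ξ):
  C₂H₄: 202 − 1(161.8) = 40.2
  O₂: 1244 − 3(161.8) = 758.1
  N₂: 4678 (inert)
  CO₂: 0 + 2(161.8) = 323.6
  H₂O: 0 + 2(161.8) = 323.6
Total out = 6123 lbmol/h; y_N₂ = 4678 / 6123 = 0.7639.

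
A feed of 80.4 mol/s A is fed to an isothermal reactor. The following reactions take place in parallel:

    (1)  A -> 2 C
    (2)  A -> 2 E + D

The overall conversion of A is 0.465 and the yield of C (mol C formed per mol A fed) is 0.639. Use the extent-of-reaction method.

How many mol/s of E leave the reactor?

23.4 mol/s

Yield of C: 2ξ₁ / 80.4 = 0.639 → ξ₁ = 25.69 mol/s.
Conversion of A: 1ξ₁ + 1ξ₂ = 0.465 × 80.4 = 37.39 → ξ₂ = 11.7 mol/s.
Outlet amounts (n = n₀ + Σ ν·ξ):
  A: 80.4 − 1(25.69) − 1(11.7) = 43.01
  C: 0 + 2(25.69) = 51.38
  E: 0 + 2(11.7) = 23.4
  D: 0 + 1(11.7) = 11.7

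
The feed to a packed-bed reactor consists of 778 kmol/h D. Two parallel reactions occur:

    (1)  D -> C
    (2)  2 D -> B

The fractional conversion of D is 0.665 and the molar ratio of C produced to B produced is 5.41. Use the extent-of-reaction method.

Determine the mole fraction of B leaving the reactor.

0.0986

Conversion of D: D consumed = 0.665 × 778 = 517.4 kmol/h = 1ξ₁ + 2ξ₂.
Selectivity: 1ξ₁ / (1ξ₂) = 5.41 → ξ₁ = 5.41 ξ₂.
Substitute: (1·5.41 + 2) ξ₂ = 517.4 → ξ₂ = 69.82 kmol/h, ξ₁ = 377.7 kmol/h.
Outlet amounts (n = n₀ + Σ ν·ξ):
  D: 778 − 1(377.7) − 2(69.82) = 260.6
  C: 0 + 1(377.7) = 377.7
  B: 0 + 1(69.82) = 69.82
Total out = 708.2 kmol/h; y_B = 69.82 / 708.2 = 0.09859.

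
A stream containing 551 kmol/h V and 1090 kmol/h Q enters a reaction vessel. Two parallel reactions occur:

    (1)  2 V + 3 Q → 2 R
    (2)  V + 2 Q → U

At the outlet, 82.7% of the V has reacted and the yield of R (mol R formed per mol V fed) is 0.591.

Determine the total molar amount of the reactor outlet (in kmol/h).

892 kmol/h

Yield of R: 2ξ₁ / 551 = 0.591 → ξ₁ = 162.8 kmol/h.
Conversion of V: 2ξ₁ + 1ξ₂ = 0.827 × 551 = 455.7 → ξ₂ = 130 kmol/h.
Outlet amounts (n = n₀ + Σ ν·ξ):
  V: 551 − 2(162.8) − 1(130) = 95.32
  Q: 1090 − 3(162.8) − 2(130) = 341.5
  R: 0 + 2(162.8) = 325.6
  U: 0 + 1(130) = 130
Total out = 95.32 + 341.5 + 325.6 + 130 = 892.5 kmol/h.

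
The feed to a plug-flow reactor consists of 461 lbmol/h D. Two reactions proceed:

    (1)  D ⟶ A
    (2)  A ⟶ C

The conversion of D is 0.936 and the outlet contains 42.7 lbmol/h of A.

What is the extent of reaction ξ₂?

Conversion of D: D consumed = 1ξ₁ = 0.936 × 461 → ξ₁ = 431.5 lbmol/h.
A balance: n_A = 0 + 1ξ₁ − 1ξ₂ = 42.7 → ξ₂ = (1·431.5 − 42.7)/1 = 388.8 lbmol/h.
Outlet amounts (n = n₀ + Σ ν·ξ):
  D: 461 − 1(431.5) = 29.5
  A: 0 + 1(431.5) − 1(388.8) = 42.7
  C: 0 + 1(388.8) = 388.8

ξ₂ = 389 lbmol/h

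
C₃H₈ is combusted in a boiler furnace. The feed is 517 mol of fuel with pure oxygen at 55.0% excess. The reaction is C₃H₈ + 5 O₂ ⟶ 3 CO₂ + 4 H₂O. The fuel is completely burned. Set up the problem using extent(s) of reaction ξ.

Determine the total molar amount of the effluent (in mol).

Stoichiometric O₂ = 5 × 517 = 2585 mol; O₂ fed = 2585 × 1.550 = 4007 mol.
Fuel reacted = 1 × 517 → ξ = 517 mol.
Outlet (n = n₀ + ν ξ):
  C₃H₈: 517 − 1(517) = 0
  O₂: 4007 − 5(517) = 1422
  CO₂: 0 + 3(517) = 1551
  H₂O: 0 + 4(517) = 2068
Total out = 0 + 1422 + 1551 + 2068 = 5041 mol.

5040 mol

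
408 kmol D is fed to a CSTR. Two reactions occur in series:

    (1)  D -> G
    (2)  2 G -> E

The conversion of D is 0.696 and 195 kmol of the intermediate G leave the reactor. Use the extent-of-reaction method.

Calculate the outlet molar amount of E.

Conversion of D: D consumed = 1ξ₁ = 0.696 × 408 → ξ₁ = 284 kmol.
G balance: n_G = 0 + 1ξ₁ − 2ξ₂ = 195 → ξ₂ = (1·284 − 195)/2 = 44.48 kmol.
Outlet amounts (n = n₀ + Σ ν·ξ):
  D: 408 − 1(284) = 124
  G: 0 + 1(284) − 2(44.48) = 195
  E: 0 + 1(44.48) = 44.48

44.5 kmol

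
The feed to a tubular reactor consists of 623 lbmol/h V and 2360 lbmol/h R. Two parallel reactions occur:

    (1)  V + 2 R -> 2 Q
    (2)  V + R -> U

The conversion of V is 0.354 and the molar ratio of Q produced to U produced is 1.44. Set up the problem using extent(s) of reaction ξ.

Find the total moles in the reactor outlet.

2760 lbmol/h

Conversion of V: V consumed = 0.354 × 623 = 220.5 lbmol/h = 1ξ₁ + 1ξ₂.
Selectivity: 2ξ₁ / (1ξ₂) = 1.44 → ξ₁ = 0.72 ξ₂.
Substitute: (1·0.72 + 1) ξ₂ = 220.5 → ξ₂ = 128.2 lbmol/h, ξ₁ = 92.32 lbmol/h.
Outlet amounts (n = n₀ + Σ ν·ξ):
  V: 623 − 1(92.32) − 1(128.2) = 402.5
  R: 2360 − 2(92.32) − 1(128.2) = 2047
  Q: 0 + 2(92.32) = 184.6
  U: 0 + 1(128.2) = 128.2
Total out = 402.5 + 2047 + 184.6 + 128.2 = 2762 lbmol/h.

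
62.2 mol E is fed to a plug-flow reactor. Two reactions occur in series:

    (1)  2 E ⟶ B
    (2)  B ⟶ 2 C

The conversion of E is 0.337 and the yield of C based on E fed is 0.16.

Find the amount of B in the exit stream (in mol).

Conversion of E: E consumed = 2ξ₁ = 0.337 × 62.2 → ξ₁ = 10.48 mol.
Yield of C: 2ξ₂ / 62.2 = 0.16 → ξ₂ = 4.976 mol.
Outlet amounts (n = n₀ + Σ ν·ξ):
  E: 62.2 − 2(10.48) = 41.24
  B: 0 + 1(10.48) − 1(4.976) = 5.505
  C: 0 + 2(4.976) = 9.952

5.5 mol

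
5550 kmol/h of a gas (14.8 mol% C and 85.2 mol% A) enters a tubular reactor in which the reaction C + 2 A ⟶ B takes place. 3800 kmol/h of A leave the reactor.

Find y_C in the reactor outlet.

0.0773

For A: n = n₀ − 2ξ → 3800 = 4729 − 2ξ, giving ξ = 464.3 kmol/h.
Outlet amounts (n = n₀ + ν ξ):
  C: 821.4 − 1(464.3) = 357.1
  A: 4729 − 2(464.3) = 3800
  B: 0 + 1(464.3) = 464.3
Total out = 4621 kmol/h; y_C = 357.1 / 4621 = 0.07727.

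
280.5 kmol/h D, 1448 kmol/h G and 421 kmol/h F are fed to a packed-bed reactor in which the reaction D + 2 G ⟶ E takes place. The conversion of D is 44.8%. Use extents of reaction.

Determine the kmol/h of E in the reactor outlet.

126 kmol/h

D reacted = 0.448 × 280.5 = 125.7 kmol/h; ν_D = −1, so ξ = 125.7/1 = 125.7 kmol/h.
Outlet amounts (n = n₀ + ν ξ):
  D: 280.5 − 1(125.7) = 154.8
  G: 1448 − 2(125.7) = 1197
  E: 0 + 1(125.7) = 125.7
  F: 421 (inert)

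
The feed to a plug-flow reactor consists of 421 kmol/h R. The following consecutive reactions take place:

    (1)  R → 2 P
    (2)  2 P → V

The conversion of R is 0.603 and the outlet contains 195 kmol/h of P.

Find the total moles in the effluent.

518 kmol/h

Conversion of R: R consumed = 1ξ₁ = 0.603 × 421 → ξ₁ = 253.9 kmol/h.
P balance: n_P = 0 + 2ξ₁ − 2ξ₂ = 195 → ξ₂ = (2·253.9 − 195)/2 = 156.4 kmol/h.
Outlet amounts (n = n₀ + Σ ν·ξ):
  R: 421 − 1(253.9) = 167.1
  P: 0 + 2(253.9) − 2(156.4) = 195
  V: 0 + 1(156.4) = 156.4
Total out = 167.1 + 195 + 156.4 = 518.5 kmol/h.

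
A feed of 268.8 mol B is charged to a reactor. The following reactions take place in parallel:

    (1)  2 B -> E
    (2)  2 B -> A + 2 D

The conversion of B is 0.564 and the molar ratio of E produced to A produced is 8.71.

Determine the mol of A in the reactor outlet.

Conversion of B: B consumed = 0.564 × 268.8 = 151.6 mol = 2ξ₁ + 2ξ₂.
Selectivity: 1ξ₁ / (1ξ₂) = 8.71 → ξ₁ = 8.71 ξ₂.
Substitute: (2·8.71 + 2) ξ₂ = 151.6 → ξ₂ = 7.807 mol, ξ₁ = 68 mol.
Outlet amounts (n = n₀ + Σ ν·ξ):
  B: 268.8 − 2(68) − 2(7.807) = 117.2
  E: 0 + 1(68) = 68
  A: 0 + 1(7.807) = 7.807
  D: 0 + 2(7.807) = 15.61

7.81 mol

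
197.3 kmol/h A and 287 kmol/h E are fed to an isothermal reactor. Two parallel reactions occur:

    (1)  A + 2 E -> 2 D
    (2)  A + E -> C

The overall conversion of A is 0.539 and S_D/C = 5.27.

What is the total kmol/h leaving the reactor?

378 kmol/h

Conversion of A: A consumed = 0.539 × 197.3 = 106.3 kmol/h = 1ξ₁ + 1ξ₂.
Selectivity: 2ξ₁ / (1ξ₂) = 5.27 → ξ₁ = 2.635 ξ₂.
Substitute: (1·2.635 + 1) ξ₂ = 106.3 → ξ₂ = 29.26 kmol/h, ξ₁ = 77.09 kmol/h.
Outlet amounts (n = n₀ + Σ ν·ξ):
  A: 197.3 − 1(77.09) − 1(29.26) = 90.96
  E: 287 − 2(77.09) − 1(29.26) = 103.6
  D: 0 + 2(77.09) = 154.2
  C: 0 + 1(29.26) = 29.26
Total out = 90.96 + 103.6 + 154.2 + 29.26 = 378 kmol/h.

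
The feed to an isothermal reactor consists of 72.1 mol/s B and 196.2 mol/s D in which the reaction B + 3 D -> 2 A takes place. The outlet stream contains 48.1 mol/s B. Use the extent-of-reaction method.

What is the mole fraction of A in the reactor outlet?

For B: n = n₀ − 1ξ → 48.1 = 72.1 − 1ξ, giving ξ = 24 mol/s.
Outlet amounts (n = n₀ + ν ξ):
  B: 72.1 − 1(24) = 48.1
  D: 196.2 − 3(24) = 124.2
  A: 0 + 2(24) = 48
Total out = 220.3 mol/s; y_A = 48 / 220.3 = 0.2179.

0.218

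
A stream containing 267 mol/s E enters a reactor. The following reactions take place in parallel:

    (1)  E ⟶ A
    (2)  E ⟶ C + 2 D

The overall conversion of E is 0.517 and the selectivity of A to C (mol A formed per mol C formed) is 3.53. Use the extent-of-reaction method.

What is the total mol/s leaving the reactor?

Conversion of E: E consumed = 0.517 × 267 = 138 mol/s = 1ξ₁ + 1ξ₂.
Selectivity: 1ξ₁ / (1ξ₂) = 3.53 → ξ₁ = 3.53 ξ₂.
Substitute: (1·3.53 + 1) ξ₂ = 138 → ξ₂ = 30.47 mol/s, ξ₁ = 107.6 mol/s.
Outlet amounts (n = n₀ + Σ ν·ξ):
  E: 267 − 1(107.6) − 1(30.47) = 129
  A: 0 + 1(107.6) = 107.6
  C: 0 + 1(30.47) = 30.47
  D: 0 + 2(30.47) = 60.94
Total out = 129 + 107.6 + 30.47 + 60.94 = 327.9 mol/s.

328 mol/s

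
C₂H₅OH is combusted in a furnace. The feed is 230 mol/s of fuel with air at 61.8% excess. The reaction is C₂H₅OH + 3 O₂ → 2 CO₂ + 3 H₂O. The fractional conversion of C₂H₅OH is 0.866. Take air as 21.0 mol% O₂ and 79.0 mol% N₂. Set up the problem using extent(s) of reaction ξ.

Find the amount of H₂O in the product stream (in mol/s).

Stoichiometric O₂ = 3 × 230 = 690 mol/s; O₂ fed = 690 × 1.618 = 1116 mol/s.
N₂ fed = 1116 × 79/21 = 4200 mol/s.
Fuel reacted = 0.866 × 230 → ξ = 199.2 mol/s.
Outlet (n = n₀ + ν ξ):
  C₂H₅OH: 230 − 1(199.2) = 30.82
  O₂: 1116 − 3(199.2) = 518.9
  N₂: 4200 (inert)
  CO₂: 0 + 2(199.2) = 398.4
  H₂O: 0 + 3(199.2) = 597.5

598 mol/s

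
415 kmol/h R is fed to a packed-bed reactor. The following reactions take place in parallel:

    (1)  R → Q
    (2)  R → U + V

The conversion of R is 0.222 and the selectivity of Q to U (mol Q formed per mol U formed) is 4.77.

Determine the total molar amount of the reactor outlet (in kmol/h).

Conversion of R: R consumed = 0.222 × 415 = 92.13 kmol/h = 1ξ₁ + 1ξ₂.
Selectivity: 1ξ₁ / (1ξ₂) = 4.77 → ξ₁ = 4.77 ξ₂.
Substitute: (1·4.77 + 1) ξ₂ = 92.13 → ξ₂ = 15.97 kmol/h, ξ₁ = 76.16 kmol/h.
Outlet amounts (n = n₀ + Σ ν·ξ):
  R: 415 − 1(76.16) − 1(15.97) = 322.9
  Q: 0 + 1(76.16) = 76.16
  U: 0 + 1(15.97) = 15.97
  V: 0 + 1(15.97) = 15.97
Total out = 322.9 + 76.16 + 15.97 + 15.97 = 431 kmol/h.

431 kmol/h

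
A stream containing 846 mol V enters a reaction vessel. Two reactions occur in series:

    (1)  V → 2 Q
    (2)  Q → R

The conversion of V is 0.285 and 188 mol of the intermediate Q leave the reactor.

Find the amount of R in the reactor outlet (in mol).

294 mol

Conversion of V: V consumed = 1ξ₁ = 0.285 × 846 → ξ₁ = 241.1 mol.
Q balance: n_Q = 0 + 2ξ₁ − 1ξ₂ = 188 → ξ₂ = (2·241.1 − 188)/1 = 294.2 mol.
Outlet amounts (n = n₀ + Σ ν·ξ):
  V: 846 − 1(241.1) = 604.9
  Q: 0 + 2(241.1) − 1(294.2) = 188
  R: 0 + 1(294.2) = 294.2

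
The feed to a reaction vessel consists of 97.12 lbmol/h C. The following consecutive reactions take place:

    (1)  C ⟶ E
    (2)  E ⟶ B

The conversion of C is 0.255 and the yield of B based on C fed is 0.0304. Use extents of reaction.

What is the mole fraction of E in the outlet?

Conversion of C: C consumed = 1ξ₁ = 0.255 × 97.12 → ξ₁ = 24.77 lbmol/h.
Yield of B: 1ξ₂ / 97.12 = 0.0304 → ξ₂ = 2.952 lbmol/h.
Outlet amounts (n = n₀ + Σ ν·ξ):
  C: 97.12 − 1(24.77) = 72.35
  E: 0 + 1(24.77) − 1(2.952) = 21.81
  B: 0 + 1(2.952) = 2.952
Total out = 97.12 lbmol/h; y_E = 21.81 / 97.12 = 0.2246.

0.225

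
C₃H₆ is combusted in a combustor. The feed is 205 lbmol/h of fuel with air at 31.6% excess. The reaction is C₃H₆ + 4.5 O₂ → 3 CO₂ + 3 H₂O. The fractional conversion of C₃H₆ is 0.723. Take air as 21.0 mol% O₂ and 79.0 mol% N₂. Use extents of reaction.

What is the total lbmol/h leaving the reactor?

6060 lbmol/h

Stoichiometric O₂ = 4.5 × 205 = 922.5 lbmol/h; O₂ fed = 922.5 × 1.316 = 1214 lbmol/h.
N₂ fed = 1214 × 79/21 = 4567 lbmol/h.
Fuel reacted = 0.723 × 205 → ξ = 148.2 lbmol/h.
Outlet (n = n₀ + ν ξ):
  C₃H₆: 205 − 1(148.2) = 56.78
  O₂: 1214 − 4.5(148.2) = 547
  N₂: 4567 (inert)
  CO₂: 0 + 3(148.2) = 444.6
  H₂O: 0 + 3(148.2) = 444.6
Total out = 56.78 + 547 + 4567 + 444.6 + 444.6 = 6060 lbmol/h.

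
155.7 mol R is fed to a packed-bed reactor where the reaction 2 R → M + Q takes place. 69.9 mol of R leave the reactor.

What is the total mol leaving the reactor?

For R: n = n₀ − 2ξ → 69.9 = 155.7 − 2ξ, giving ξ = 42.9 mol.
Outlet amounts (n = n₀ + ν ξ):
  R: 155.7 − 2(42.9) = 69.9
  M: 0 + 1(42.9) = 42.9
  Q: 0 + 1(42.9) = 42.9
Total out = 69.9 + 42.9 + 42.9 = 155.7 mol.

156 mol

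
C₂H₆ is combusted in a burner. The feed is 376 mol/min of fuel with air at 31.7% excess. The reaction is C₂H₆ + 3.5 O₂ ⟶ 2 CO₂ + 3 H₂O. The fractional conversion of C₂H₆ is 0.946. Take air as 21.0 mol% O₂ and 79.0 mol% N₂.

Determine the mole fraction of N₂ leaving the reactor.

0.74

Stoichiometric O₂ = 3.5 × 376 = 1316 mol/min; O₂ fed = 1316 × 1.317 = 1733 mol/min.
N₂ fed = 1733 × 79/21 = 6520 mol/min.
Fuel reacted = 0.946 × 376 → ξ = 355.7 mol/min.
Outlet (n = n₀ + ν ξ):
  C₂H₆: 376 − 1(355.7) = 20.3
  O₂: 1733 − 3.5(355.7) = 488.2
  N₂: 6520 (inert)
  CO₂: 0 + 2(355.7) = 711.4
  H₂O: 0 + 3(355.7) = 1067
Total out = 8807 mol/min; y_N₂ = 6520 / 8807 = 0.7403.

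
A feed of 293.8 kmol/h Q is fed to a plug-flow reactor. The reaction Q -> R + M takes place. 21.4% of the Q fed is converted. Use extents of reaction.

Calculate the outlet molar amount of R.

Q reacted = 0.214 × 293.8 = 62.87 kmol/h; ν_Q = −1, so ξ = 62.87/1 = 62.87 kmol/h.
Outlet amounts (n = n₀ + ν ξ):
  Q: 293.8 − 1(62.87) = 230.9
  R: 0 + 1(62.87) = 62.87
  M: 0 + 1(62.87) = 62.87

62.9 kmol/h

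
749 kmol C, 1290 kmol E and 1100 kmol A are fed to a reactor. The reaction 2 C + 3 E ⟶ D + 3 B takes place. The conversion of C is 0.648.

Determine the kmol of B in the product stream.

C reacted = 0.648 × 749 = 485.4 kmol; ν_C = −2, so ξ = 485.4/2 = 242.7 kmol.
Outlet amounts (n = n₀ + ν ξ):
  C: 749 − 2(242.7) = 263.6
  E: 1290 − 3(242.7) = 562
  D: 0 + 1(242.7) = 242.7
  B: 0 + 3(242.7) = 728
  A: 1100 (inert)

728 kmol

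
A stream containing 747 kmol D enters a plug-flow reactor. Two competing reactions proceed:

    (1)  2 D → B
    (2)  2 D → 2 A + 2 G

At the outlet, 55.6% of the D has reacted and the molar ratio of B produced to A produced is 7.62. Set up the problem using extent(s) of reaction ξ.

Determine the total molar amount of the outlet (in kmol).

Conversion of D: D consumed = 0.556 × 747 = 415.3 kmol = 2ξ₁ + 2ξ₂.
Selectivity: 1ξ₁ / (2ξ₂) = 7.62 → ξ₁ = 15.24 ξ₂.
Substitute: (2·15.24 + 2) ξ₂ = 415.3 → ξ₂ = 12.79 kmol, ξ₁ = 194.9 kmol.
Outlet amounts (n = n₀ + Σ ν·ξ):
  D: 747 − 2(194.9) − 2(12.79) = 331.7
  B: 0 + 1(194.9) = 194.9
  A: 0 + 2(12.79) = 25.57
  G: 0 + 2(12.79) = 25.57
Total out = 331.7 + 194.9 + 25.57 + 25.57 = 577.7 kmol.

578 kmol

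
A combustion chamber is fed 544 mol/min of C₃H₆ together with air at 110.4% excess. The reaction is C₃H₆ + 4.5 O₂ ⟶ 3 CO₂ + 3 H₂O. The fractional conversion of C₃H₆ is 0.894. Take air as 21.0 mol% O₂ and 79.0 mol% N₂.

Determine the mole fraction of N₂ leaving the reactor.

Stoichiometric O₂ = 4.5 × 544 = 2448 mol/min; O₂ fed = 2448 × 2.104 = 5151 mol/min.
N₂ fed = 5151 × 79/21 = 19380 mol/min.
Fuel reacted = 0.894 × 544 → ξ = 486.3 mol/min.
Outlet (n = n₀ + ν ξ):
  C₃H₆: 544 − 1(486.3) = 57.66
  O₂: 5151 − 4.5(486.3) = 2962
  N₂: 19380 (inert)
  CO₂: 0 + 3(486.3) = 1459
  H₂O: 0 + 3(486.3) = 1459
Total out = 25310 mol/min; y_N₂ = 19380 / 25310 = 0.7654.

0.765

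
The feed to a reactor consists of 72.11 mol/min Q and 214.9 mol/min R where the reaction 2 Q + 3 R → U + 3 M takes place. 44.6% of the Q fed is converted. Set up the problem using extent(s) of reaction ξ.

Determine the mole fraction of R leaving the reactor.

0.615

Q reacted = 0.446 × 72.11 = 32.16 mol/min; ν_Q = −2, so ξ = 32.16/2 = 16.08 mol/min.
Outlet amounts (n = n₀ + ν ξ):
  Q: 72.11 − 2(16.08) = 39.95
  R: 214.9 − 3(16.08) = 166.7
  U: 0 + 1(16.08) = 16.08
  M: 0 + 3(16.08) = 48.24
Total out = 270.9 mol/min; y_R = 166.7 / 270.9 = 0.6151.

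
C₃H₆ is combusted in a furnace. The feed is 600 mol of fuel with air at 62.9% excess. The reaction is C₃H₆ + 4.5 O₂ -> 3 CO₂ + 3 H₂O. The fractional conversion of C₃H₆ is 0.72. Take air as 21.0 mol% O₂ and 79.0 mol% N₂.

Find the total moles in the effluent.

21800 mol

Stoichiometric O₂ = 4.5 × 600 = 2700 mol; O₂ fed = 2700 × 1.629 = 4398 mol.
N₂ fed = 4398 × 79/21 = 16550 mol.
Fuel reacted = 0.72 × 600 → ξ = 432 mol.
Outlet (n = n₀ + ν ξ):
  C₃H₆: 600 − 1(432) = 168
  O₂: 4398 − 4.5(432) = 2454
  N₂: 16550 (inert)
  CO₂: 0 + 3(432) = 1296
  H₂O: 0 + 3(432) = 1296
Total out = 168 + 2454 + 16550 + 1296 + 1296 = 21760 mol.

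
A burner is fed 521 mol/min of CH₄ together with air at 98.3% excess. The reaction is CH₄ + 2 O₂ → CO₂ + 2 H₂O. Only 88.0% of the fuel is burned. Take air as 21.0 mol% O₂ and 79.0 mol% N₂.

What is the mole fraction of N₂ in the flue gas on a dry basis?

0.823

Stoichiometric O₂ = 2 × 521 = 1042 mol/min; O₂ fed = 1042 × 1.983 = 2066 mol/min.
N₂ fed = 2066 × 79/21 = 7773 mol/min.
Fuel reacted = 0.88 × 521 → ξ = 458.5 mol/min.
Outlet (n = n₀ + ν ξ):
  CH₄: 521 − 1(458.5) = 62.52
  O₂: 2066 − 2(458.5) = 1149
  N₂: 7773 (inert)
  CO₂: 0 + 1(458.5) = 458.5
  H₂O: 0 + 2(458.5) = 917
Dry total = 9443 mol/min; y_N₂ (dry) = 7773 / 9443 = 0.8231.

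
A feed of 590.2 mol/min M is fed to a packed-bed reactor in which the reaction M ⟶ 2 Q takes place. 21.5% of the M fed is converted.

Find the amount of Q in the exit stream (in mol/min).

M reacted = 0.215 × 590.2 = 126.9 mol/min; ν_M = −1, so ξ = 126.9/1 = 126.9 mol/min.
Outlet amounts (n = n₀ + ν ξ):
  M: 590.2 − 1(126.9) = 463.3
  Q: 0 + 2(126.9) = 253.8

254 mol/min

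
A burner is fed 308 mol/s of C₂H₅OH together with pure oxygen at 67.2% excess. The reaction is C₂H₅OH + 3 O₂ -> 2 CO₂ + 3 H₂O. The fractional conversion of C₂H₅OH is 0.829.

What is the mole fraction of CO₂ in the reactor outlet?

Stoichiometric O₂ = 3 × 308 = 924 mol/s; O₂ fed = 924 × 1.672 = 1545 mol/s.
Fuel reacted = 0.829 × 308 → ξ = 255.3 mol/s.
Outlet (n = n₀ + ν ξ):
  C₂H₅OH: 308 − 1(255.3) = 52.67
  O₂: 1545 − 3(255.3) = 778.9
  CO₂: 0 + 2(255.3) = 510.7
  H₂O: 0 + 3(255.3) = 766
Total out = 2108 mol/s; y_CO₂ = 510.7 / 2108 = 0.2422.

0.242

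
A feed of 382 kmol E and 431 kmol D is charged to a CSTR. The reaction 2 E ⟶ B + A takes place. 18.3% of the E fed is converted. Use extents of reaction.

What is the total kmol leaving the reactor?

813 kmol

E reacted = 0.183 × 382 = 69.91 kmol; ν_E = −2, so ξ = 69.91/2 = 34.95 kmol.
Outlet amounts (n = n₀ + ν ξ):
  E: 382 − 2(34.95) = 312.1
  B: 0 + 1(34.95) = 34.95
  A: 0 + 1(34.95) = 34.95
  D: 431 (inert)
Total out = 312.1 + 34.95 + 34.95 + 431 = 813 kmol.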